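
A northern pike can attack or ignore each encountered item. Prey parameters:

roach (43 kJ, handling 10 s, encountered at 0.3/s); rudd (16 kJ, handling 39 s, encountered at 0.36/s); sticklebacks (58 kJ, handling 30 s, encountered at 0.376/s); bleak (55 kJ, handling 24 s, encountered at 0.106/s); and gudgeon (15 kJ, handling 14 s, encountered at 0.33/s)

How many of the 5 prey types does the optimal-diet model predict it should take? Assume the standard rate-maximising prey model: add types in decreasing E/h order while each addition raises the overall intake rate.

1

Profitabilities (E/h, kJ/s): roach 4.3, bleak 2.29, sticklebacks 1.93, gudgeon 1.07, rudd 0.41. Add prey in this order while the next type's profitability exceeds the intake rate on those already taken.
Rate on top 1: 3.225. bleak: 2.29 < 3.225 → exclude; stop.
Optimal diet: roach — 1 of 5 types.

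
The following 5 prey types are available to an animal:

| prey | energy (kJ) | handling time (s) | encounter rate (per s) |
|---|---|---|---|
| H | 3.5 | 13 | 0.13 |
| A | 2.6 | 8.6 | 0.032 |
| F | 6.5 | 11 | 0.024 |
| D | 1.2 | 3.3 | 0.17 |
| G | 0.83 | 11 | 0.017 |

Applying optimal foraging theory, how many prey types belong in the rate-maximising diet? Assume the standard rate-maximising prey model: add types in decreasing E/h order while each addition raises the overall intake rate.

E/h in descending order: F 0.591, D 0.364, A 0.302, H 0.269, G 0.0755 kJ/s. The optimal diet is the largest prefix of this list for which every included type satisfies E_i/h_i > R on the types above it.
Rate on top 1: 0.1234. D: 0.364 > 0.1234 → include.
Rate on top 2: 0.1973. A: 0.302 > 0.1973 → include.
Rate on top 3: 0.211. H: 0.269 > 0.211 → include.
Rate on top 4: 0.237. G: 0.0755 < 0.237 → exclude; stop.
Optimal diet: F, D, A, H — 4 of 5 types.

4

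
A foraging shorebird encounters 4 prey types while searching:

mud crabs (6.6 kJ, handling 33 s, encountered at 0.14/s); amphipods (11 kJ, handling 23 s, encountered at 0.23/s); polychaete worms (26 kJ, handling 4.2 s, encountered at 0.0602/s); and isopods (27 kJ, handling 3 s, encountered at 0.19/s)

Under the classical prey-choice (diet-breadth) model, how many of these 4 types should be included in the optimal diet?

2

Rank by E/h (kJ/s): isopods 9, polychaete worms 6.19, amphipods 0.478, mud crabs 0.2. Include each in turn until the next type's E/h falls below the running intake rate.
Rate on top 1: 3.268. polychaete worms: 6.19 > 3.268 → include.
Rate on top 2: 3.673. amphipods: 0.478 < 3.673 → exclude; stop.
Optimal diet: isopods, polychaete worms — 2 of 4 types.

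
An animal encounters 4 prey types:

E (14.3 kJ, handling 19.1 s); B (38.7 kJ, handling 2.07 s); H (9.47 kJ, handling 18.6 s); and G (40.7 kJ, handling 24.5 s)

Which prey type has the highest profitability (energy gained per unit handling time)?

Profitability E/h (kJ/s): E = 14.3/19.1 = 0.749, B = 38.7/2.07 = 18.7, H = 9.47/18.6 = 0.509, G = 40.7/24.5 = 1.66.
Ranked: B > G > E > H.

B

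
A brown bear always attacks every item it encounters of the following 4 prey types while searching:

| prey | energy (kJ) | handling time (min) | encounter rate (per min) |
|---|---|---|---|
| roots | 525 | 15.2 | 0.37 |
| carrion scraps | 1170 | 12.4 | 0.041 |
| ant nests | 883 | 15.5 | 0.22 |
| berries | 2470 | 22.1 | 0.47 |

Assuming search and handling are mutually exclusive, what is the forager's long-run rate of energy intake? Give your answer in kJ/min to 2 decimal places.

Energy encountered per unit search time: 0.37×525 + 0.041×1170 + 0.22×883 + 0.47×2470 = 1597 kJ/min.
Handling time per unit search time: 0.37×15.2 + 0.041×12.4 + 0.22×15.5 + 0.47×22.1 = 19.93.
Rate = 1597/(1 + 19.93) = 76.32 kJ/min.

76.32 kJ/min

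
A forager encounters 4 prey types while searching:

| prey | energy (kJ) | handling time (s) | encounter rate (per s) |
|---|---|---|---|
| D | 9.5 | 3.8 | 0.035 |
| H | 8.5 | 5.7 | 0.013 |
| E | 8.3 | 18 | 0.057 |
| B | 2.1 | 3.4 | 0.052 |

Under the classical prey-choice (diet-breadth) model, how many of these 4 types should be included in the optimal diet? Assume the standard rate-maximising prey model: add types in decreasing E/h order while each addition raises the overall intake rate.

E/h in descending order: D 2.5, H 1.49, B 0.618, E 0.461 kJ/s. The optimal diet is the largest prefix of this list for which every included type satisfies E_i/h_i > R on the types above it.
Rate on top 1: 0.2935. H: 1.49 > 0.2935 → include.
Rate on top 2: 0.367. B: 0.618 > 0.367 → include.
Rate on top 3: 0.399. E: 0.461 > 0.399 → include.
Optimal diet: D, H, B, E — 4 of 4 types.

4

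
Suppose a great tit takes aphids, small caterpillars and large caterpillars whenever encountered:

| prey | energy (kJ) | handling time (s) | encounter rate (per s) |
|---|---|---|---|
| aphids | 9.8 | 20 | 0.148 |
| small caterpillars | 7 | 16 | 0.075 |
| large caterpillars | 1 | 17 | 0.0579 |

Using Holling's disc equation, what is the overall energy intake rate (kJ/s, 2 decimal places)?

Energy encountered per unit search time: 0.148×9.8 + 0.075×7 + 0.0579×1 = 2.033 kJ/s.
Handling time per unit search time: 0.148×20 + 0.075×16 + 0.0579×17 = 5.144.
Rate = 2.033/(1 + 5.144) = 0.3309 kJ/s.

0.33 kJ/s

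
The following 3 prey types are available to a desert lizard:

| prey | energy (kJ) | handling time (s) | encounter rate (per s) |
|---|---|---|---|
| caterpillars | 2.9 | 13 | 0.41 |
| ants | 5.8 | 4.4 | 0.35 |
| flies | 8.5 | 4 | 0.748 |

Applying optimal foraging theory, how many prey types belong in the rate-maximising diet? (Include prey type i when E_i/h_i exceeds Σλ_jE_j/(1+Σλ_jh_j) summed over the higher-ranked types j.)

1

E/h in descending order: flies 2.12, ants 1.32, caterpillars 0.223 kJ/s. The optimal diet is the largest prefix of this list for which every included type satisfies E_i/h_i > R on the types above it.
Rate on top 1: 1.593. ants: 1.32 < 1.593 → exclude; stop.
Optimal diet: flies — 1 of 3 types.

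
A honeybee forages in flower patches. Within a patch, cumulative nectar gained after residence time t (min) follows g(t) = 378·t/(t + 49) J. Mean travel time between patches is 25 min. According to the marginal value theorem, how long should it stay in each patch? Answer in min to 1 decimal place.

35.0 min

By the marginal value theorem, leave when the instantaneous gain rate g'(t) equals the habitat-wide average g(t)/(T + t).
g'(t) = 378·49/(t + 49)². Setting 378·49/(t+49)² = 378t/[(t+49)(25+t)] gives 49(25+t) = t(t+49), so t² = 49×25 = 1225.
t* = √1225 = 35 min.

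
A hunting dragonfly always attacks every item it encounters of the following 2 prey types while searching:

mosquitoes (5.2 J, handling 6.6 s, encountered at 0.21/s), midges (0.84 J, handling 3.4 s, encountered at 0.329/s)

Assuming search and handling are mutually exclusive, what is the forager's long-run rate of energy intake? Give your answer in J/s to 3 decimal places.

0.390 J/s

R = Σλ_iE_i / (1 + Σλ_ih_i)
Numerator: 0.21×5.2 + 0.329×0.84 = 1.368
Denominator: 1 + 0.21×6.6 + 0.329×3.4 = 3.505
R = 1.368/3.505 = 0.3904 J/s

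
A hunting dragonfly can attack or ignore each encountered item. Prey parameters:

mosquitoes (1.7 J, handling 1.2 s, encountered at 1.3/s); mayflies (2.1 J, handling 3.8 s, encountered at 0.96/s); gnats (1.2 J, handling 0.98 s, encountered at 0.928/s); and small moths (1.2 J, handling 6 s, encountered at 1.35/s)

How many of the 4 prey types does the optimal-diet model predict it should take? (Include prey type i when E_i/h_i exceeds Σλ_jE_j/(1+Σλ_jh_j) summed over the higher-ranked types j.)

Rank by E/h (J/s): mosquitoes 1.42, gnats 1.22, mayflies 0.553, small moths 0.2. Include each in turn until the next type's E/h falls below the running intake rate.
Rate on top 1: 0.8633. gnats: 1.22 > 0.8633 → include.
Rate on top 2: 0.958. mayflies: 0.553 < 0.958 → exclude; stop.
Optimal diet: mosquitoes, gnats — 2 of 4 types.

2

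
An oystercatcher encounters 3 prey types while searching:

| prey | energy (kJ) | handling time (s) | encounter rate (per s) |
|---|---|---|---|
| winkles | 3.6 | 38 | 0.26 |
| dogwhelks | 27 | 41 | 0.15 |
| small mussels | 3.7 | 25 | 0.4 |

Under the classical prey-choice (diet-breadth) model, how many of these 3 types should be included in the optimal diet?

1

Profitabilities (E/h, kJ/s): dogwhelks 0.659, small mussels 0.148, winkles 0.0947. Add prey in this order while the next type's profitability exceeds the intake rate on those already taken.
Rate on top 1: 0.5664. small mussels: 0.148 < 0.5664 → exclude; stop.
Optimal diet: dogwhelks — 1 of 3 types.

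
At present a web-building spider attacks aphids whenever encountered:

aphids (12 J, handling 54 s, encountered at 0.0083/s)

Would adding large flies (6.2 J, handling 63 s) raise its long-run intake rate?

Current rate: (0.0083×12)/(1 + 0.0083×54) = 0.06878 J/s.
large flies: E/h = 6.2/63 = 0.09841 J/s.
0.09841 > 0.06878, so adding large flies raises the average — include it.

Yes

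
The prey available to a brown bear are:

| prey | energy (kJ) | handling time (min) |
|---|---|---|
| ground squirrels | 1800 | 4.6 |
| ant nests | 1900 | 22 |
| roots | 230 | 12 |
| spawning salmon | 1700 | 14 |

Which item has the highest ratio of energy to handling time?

Profitability E/h (kJ/min): ground squirrels = 1800/4.6 = 391, ant nests = 1900/22 = 86.4, roots = 230/12 = 19.2, spawning salmon = 1700/14 = 121.
Ranked: ground squirrels > spawning salmon > ant nests > roots.

ground squirrels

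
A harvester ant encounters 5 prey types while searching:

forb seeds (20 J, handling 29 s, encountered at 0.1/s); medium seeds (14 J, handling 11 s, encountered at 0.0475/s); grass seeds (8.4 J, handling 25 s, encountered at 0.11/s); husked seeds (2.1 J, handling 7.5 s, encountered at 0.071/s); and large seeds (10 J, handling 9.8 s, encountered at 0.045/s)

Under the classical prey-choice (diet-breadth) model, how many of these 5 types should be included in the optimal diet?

E/h in descending order: medium seeds 1.27, large seeds 1.02, forb seeds 0.69, grass seeds 0.336, husked seeds 0.28 J/s. The optimal diet is the largest prefix of this list for which every included type satisfies E_i/h_i > R on the types above it.
Rate on top 1: 0.4368. large seeds: 1.02 > 0.4368 → include.
Rate on top 2: 0.5679. forb seeds: 0.69 > 0.5679 → include.
Rate on top 3: 0.6405. grass seeds: 0.336 < 0.6405 → exclude; stop.
Optimal diet: medium seeds, large seeds, forb seeds — 3 of 5 types.

3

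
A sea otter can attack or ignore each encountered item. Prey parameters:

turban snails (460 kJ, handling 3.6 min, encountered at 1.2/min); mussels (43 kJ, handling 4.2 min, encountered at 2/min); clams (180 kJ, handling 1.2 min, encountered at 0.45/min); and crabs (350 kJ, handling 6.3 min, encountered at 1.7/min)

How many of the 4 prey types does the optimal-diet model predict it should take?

2

E/h in descending order: clams 150, turban snails 128, crabs 55.6, mussels 10.2 kJ/min. The optimal diet is the largest prefix of this list for which every included type satisfies E_i/h_i > R on the types above it.
Rate on top 1: 52.6. turban snails: 128 > 52.6 → include.
Rate on top 2: 108. crabs: 55.6 < 108 → exclude; stop.
Optimal diet: clams, turban snails — 2 of 4 types.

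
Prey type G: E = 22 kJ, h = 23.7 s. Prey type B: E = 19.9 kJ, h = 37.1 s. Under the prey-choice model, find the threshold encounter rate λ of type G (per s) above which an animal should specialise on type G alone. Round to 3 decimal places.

0.058 per s

Drop type B once their profitability E₂/h₂ falls below the rate achievable on type G alone: E₂/h₂ = λE₁/(1 + λh₁).
Solve for λ: λE₁h₂ = E₂(1 + λh₁) → λ(E₁h₂ − E₂h₁) = E₂ → λ = E₂/(E₁h₂ − E₂h₁).
λ = 19.9/(22×37.1 − 19.9×23.7) = 19.9/344.6 = 0.05775 per s.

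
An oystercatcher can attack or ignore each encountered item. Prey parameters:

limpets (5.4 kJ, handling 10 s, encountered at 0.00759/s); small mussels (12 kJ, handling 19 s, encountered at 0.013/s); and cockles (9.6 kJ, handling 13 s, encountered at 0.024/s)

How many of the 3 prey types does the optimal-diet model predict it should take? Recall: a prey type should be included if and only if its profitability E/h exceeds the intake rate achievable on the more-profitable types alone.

3

Profitabilities (E/h, kJ/s): cockles 0.738, small mussels 0.632, limpets 0.54. Add prey in this order while the next type's profitability exceeds the intake rate on those already taken.
Rate on top 1: 0.1756. small mussels: 0.632 > 0.1756 → include.
Rate on top 2: 0.2479. limpets: 0.54 > 0.2479 → include.
Optimal diet: cockles, small mussels, limpets — 3 of 3 types.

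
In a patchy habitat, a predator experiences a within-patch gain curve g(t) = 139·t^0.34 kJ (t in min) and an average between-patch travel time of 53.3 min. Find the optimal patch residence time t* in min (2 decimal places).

27.46 min

Maximise g(t)/(T+t): set derivative to zero → g'(t)(T+t) = g(t).
g'(t) = 0.34·139·t^-0.66. Setting 0.34·139·t^-0.66 = 139·t^0.34/(53.3+t) gives 0.34(53.3+t) = t, so 0.66·t = 0.34×53.3.
t* = 0.34×53.3/0.66 = 27.46 min.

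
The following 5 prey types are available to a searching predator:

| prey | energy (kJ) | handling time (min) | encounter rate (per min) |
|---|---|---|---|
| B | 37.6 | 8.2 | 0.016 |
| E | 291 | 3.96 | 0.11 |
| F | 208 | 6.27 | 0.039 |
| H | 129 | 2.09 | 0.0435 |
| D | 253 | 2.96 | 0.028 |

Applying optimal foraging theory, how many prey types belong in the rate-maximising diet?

4

Rank by E/h (kJ/min): D 85.5, E 73.5, H 61.7, F 33.2, B 4.59. Include each in turn until the next type's E/h falls below the running intake rate.
Rate on top 1: 6.542. E: 73.5 > 6.542 → include.
Rate on top 2: 25.75. H: 61.7 > 25.75 → include.
Rate on top 3: 27.78. F: 33.2 > 27.78 → include.
Rate on top 4: 28.49. B: 4.59 < 28.49 → exclude; stop.
Optimal diet: D, E, H, F — 4 of 5 types.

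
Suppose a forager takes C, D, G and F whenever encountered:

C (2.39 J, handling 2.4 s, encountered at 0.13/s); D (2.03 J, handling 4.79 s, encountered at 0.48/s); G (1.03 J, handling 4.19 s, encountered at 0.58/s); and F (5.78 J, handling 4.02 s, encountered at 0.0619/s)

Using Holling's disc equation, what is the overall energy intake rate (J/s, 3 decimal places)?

R = Σλ_iE_i / (1 + Σλ_ih_i)
Numerator: 0.13×2.39 + 0.48×2.03 + 0.58×1.03 + 0.0619×5.78 = 2.24
Denominator: 1 + 0.13×2.4 + 0.48×4.79 + 0.58×4.19 + 0.0619×4.02 = 6.29
R = 2.24/6.29 = 0.3562 J/s

0.356 J/s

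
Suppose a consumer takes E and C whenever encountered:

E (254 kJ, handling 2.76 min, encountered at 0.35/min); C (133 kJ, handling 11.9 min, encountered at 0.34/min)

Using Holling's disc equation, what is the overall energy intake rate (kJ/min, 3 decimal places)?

22.309 kJ/min

Energy encountered per unit search time: 0.35×254 + 0.34×133 = 134.1 kJ/min.
Handling time per unit search time: 0.35×2.76 + 0.34×11.9 = 5.012.
Rate = 134.1/(1 + 5.012) = 22.31 kJ/min.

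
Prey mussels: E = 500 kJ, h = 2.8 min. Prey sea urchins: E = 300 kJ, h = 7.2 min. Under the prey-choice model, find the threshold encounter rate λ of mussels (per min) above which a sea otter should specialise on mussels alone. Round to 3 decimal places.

The zero-one rule: include sea urchins iff E₂/h₂ > λE₁/(1+λh₁). Equality gives the switch point.
λE₁h₂ = E₂ + λE₂h₁ ⇒ λ = E₂/(E₁h₂ − E₂h₁) = 300/(3600 − 840) = 0.1087 per min.

0.109 per min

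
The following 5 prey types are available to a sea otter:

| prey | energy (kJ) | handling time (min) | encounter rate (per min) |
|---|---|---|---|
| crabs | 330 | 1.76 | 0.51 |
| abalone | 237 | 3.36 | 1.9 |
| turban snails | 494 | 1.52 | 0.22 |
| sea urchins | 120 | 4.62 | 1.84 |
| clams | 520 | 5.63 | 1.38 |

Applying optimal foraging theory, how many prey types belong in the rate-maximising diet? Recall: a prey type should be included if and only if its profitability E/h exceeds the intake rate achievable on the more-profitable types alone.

2

Profitabilities (E/h, kJ/min): turban snails 325, crabs 188, clams 92.4, abalone 70.5, sea urchins 26. Add prey in this order while the next type's profitability exceeds the intake rate on those already taken.
Rate on top 1: 81.44. crabs: 188 > 81.44 → include.
Rate on top 2: 124.1. clams: 92.4 < 124.1 → exclude; stop.
Optimal diet: turban snails, crabs — 2 of 5 types.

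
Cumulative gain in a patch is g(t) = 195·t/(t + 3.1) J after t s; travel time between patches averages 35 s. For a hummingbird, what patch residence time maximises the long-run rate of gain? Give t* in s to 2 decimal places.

10.42 s

By the marginal value theorem, leave when the instantaneous gain rate g'(t) equals the habitat-wide average g(t)/(T + t).
g'(t) = 195·3.1/(t + 3.1)². Setting 195·3.1/(t+3.1)² = 195t/[(t+3.1)(35+t)] gives 3.1(35+t) = t(t+3.1), so t² = 3.1×35 = 108.5.
t* = √108.5 = 10.42 s.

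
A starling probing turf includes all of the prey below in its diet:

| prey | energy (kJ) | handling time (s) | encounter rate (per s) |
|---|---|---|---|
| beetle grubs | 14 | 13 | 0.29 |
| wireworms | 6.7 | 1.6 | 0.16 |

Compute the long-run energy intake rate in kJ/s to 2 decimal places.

Energy encountered per unit search time: 0.29×14 + 0.16×6.7 = 5.132 kJ/s.
Handling time per unit search time: 0.29×13 + 0.16×1.6 = 4.026.
Rate = 5.132/(1 + 4.026) = 1.021 kJ/s.

1.02 kJ/s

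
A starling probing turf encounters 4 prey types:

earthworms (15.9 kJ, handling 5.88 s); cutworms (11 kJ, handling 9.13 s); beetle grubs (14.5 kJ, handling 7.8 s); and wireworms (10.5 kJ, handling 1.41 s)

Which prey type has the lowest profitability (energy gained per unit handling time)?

Profitability E/h (kJ/s): earthworms = 15.9/5.88 = 2.7, cutworms = 11/9.13 = 1.2, beetle grubs = 14.5/7.8 = 1.86, wireworms = 10.5/1.41 = 7.45.
Ranked: wireworms > earthworms > beetle grubs > cutworms.

cutworms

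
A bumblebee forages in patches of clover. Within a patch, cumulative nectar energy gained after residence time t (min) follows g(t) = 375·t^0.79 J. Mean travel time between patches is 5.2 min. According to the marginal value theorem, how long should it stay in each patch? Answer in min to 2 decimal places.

19.56 min

By the marginal value theorem, leave when the instantaneous gain rate g'(t) equals the habitat-wide average g(t)/(T + t).
g'(t) = 0.79·375·t^-0.21. Setting 0.79·375·t^-0.21 = 375·t^0.79/(5.2+t) gives 0.79(5.2+t) = t, so 0.21·t = 0.79×5.2.
t* = 0.79×5.2/0.21 = 19.56 min.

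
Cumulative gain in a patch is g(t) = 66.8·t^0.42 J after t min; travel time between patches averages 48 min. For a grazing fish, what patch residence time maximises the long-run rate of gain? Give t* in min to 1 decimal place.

By the marginal value theorem, leave when the instantaneous gain rate g'(t) equals the habitat-wide average g(t)/(T + t).
g'(t) = 0.42·66.8·t^-0.58. Setting 0.42·66.8·t^-0.58 = 66.8·t^0.42/(48+t) gives 0.42(48+t) = t, so 0.58·t = 0.42×48.
t* = 0.42×48/0.58 = 34.76 min.

34.8 min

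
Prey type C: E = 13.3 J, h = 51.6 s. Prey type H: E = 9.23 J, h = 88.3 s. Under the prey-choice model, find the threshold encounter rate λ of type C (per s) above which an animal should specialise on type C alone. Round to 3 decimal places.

The zero-one rule: include type H iff E₂/h₂ > λE₁/(1+λh₁). Equality gives the switch point.
λE₁h₂ = E₂ + λE₂h₁ ⇒ λ = E₂/(E₁h₂ − E₂h₁) = 9.23/(1174 − 476.3) = 0.01322 per s.

0.013 per s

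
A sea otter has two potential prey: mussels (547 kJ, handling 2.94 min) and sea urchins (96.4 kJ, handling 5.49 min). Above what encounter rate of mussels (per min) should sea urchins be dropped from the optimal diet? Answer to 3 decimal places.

At the threshold, the rate on mussels alone equals the profitability of sea urchins: λ·547/(1 + λ·2.94) = 96.4/5.49 = 17.56.
Rearranging, λ(547 − 17.56×2.94) = 17.56, so λ = 17.56/495.4 = 0.03545 per min.

0.035 per min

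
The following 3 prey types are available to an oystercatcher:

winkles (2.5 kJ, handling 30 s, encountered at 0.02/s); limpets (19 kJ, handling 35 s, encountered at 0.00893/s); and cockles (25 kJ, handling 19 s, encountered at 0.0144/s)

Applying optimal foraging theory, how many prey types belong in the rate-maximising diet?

2

Profitabilities (E/h, kJ/s): cockles 1.32, limpets 0.543, winkles 0.0833. Add prey in this order while the next type's profitability exceeds the intake rate on those already taken.
Rate on top 1: 0.2827. limpets: 0.543 > 0.2827 → include.
Rate on top 2: 0.3339. winkles: 0.0833 < 0.3339 → exclude; stop.
Optimal diet: cockles, limpets — 2 of 3 types.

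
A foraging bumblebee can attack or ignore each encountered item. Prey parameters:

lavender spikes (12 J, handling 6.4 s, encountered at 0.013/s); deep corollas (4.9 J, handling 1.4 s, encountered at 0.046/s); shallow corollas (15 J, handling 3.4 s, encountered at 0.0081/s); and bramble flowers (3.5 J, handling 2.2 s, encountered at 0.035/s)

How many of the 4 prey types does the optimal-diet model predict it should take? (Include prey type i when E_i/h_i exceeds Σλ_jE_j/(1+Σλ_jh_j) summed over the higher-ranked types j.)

4

Rank by E/h (J/s): shallow corollas 4.41, deep corollas 3.5, lavender spikes 1.88, bramble flowers 1.59. Include each in turn until the next type's E/h falls below the running intake rate.
Rate on top 1: 0.1182. deep corollas: 3.5 > 0.1182 → include.
Rate on top 2: 0.3177. lavender spikes: 1.88 > 0.3177 → include.
Rate on top 3: 0.4279. bramble flowers: 1.59 > 0.4279 → include.
Optimal diet: shallow corollas, deep corollas, lavender spikes, bramble flowers — 4 of 4 types.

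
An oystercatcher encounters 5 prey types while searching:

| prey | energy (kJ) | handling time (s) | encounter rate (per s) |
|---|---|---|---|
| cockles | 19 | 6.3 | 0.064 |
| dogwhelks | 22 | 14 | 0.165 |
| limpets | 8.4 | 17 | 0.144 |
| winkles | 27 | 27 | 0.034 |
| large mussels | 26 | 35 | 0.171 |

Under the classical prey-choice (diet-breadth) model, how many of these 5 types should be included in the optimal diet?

Profitabilities (E/h, kJ/s): cockles 3.02, dogwhelks 1.57, winkles 1, large mussels 0.743, limpets 0.494. Add prey in this order while the next type's profitability exceeds the intake rate on those already taken.
Rate on top 1: 0.8666. dogwhelks: 1.57 > 0.8666 → include.
Rate on top 2: 1.305. winkles: 1 < 1.305 → exclude; stop.
Optimal diet: cockles, dogwhelks — 2 of 5 types.

2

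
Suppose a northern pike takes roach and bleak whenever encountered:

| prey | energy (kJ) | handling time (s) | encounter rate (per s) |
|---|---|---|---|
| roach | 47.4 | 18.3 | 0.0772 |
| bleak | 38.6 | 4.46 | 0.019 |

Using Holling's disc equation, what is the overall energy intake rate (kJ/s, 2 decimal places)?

1.76 kJ/s

Energy encountered per unit search time: 0.0772×47.4 + 0.019×38.6 = 4.393 kJ/s.
Handling time per unit search time: 0.0772×18.3 + 0.019×4.46 = 1.498.
Rate = 4.393/(1 + 1.498) = 1.759 kJ/s.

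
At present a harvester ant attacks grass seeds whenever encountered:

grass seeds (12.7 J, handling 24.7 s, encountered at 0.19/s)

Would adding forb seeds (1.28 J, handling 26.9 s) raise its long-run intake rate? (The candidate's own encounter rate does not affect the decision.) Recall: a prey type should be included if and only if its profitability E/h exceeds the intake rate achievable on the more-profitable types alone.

No

Current rate: (0.19×12.7)/(1 + 0.19×24.7) = 0.4239 J/s.
Profitability of forb seeds: 1.28/26.9 = 0.04758 J/s.
0.04758 < 0.4239, so adding forb seeds would lower the average — exclude it.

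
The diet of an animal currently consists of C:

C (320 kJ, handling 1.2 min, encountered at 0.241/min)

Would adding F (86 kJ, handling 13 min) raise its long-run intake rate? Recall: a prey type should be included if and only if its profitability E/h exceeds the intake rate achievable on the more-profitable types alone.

No

Intake rate on the current diet: R = (0.241×320) / (1 + 0.241×1.2) = 77.12/1.289 = 59.82 kJ/min.
F: E/h = 86/13 = 6.615 kJ/min.
Since 6.615 < R, time spent handling F is better spent searching.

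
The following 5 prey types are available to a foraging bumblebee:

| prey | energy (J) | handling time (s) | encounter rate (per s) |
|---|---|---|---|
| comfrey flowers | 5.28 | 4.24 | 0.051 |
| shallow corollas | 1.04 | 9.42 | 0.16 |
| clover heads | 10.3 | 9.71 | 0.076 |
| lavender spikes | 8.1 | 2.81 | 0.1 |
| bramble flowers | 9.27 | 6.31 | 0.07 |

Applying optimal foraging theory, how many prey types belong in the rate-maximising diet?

E/h in descending order: lavender spikes 2.88, bramble flowers 1.47, comfrey flowers 1.25, clover heads 1.06, shallow corollas 0.11 J/s. The optimal diet is the largest prefix of this list for which every included type satisfies E_i/h_i > R on the types above it.
Rate on top 1: 0.6323. bramble flowers: 1.47 > 0.6323 → include.
Rate on top 2: 0.8469. comfrey flowers: 1.25 > 0.8469 → include.
Rate on top 3: 0.8913. clover heads: 1.06 > 0.8913 → include.
Rate on top 4: 0.938. shallow corollas: 0.11 < 0.938 → exclude; stop.
Optimal diet: lavender spikes, bramble flowers, comfrey flowers, clover heads — 4 of 5 types.

4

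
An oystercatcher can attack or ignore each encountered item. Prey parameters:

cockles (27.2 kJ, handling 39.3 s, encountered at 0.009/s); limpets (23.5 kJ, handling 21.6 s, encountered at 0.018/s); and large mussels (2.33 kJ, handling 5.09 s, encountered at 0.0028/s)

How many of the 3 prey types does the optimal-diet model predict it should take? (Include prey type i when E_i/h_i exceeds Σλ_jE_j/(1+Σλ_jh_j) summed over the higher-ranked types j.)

E/h in descending order: limpets 1.09, cockles 0.692, large mussels 0.458 kJ/s. The optimal diet is the largest prefix of this list for which every included type satisfies E_i/h_i > R on the types above it.
Rate on top 1: 0.3046. cockles: 0.692 > 0.3046 → include.
Rate on top 2: 0.3832. large mussels: 0.458 > 0.3832 → include.
Optimal diet: limpets, cockles, large mussels — 3 of 3 types.

3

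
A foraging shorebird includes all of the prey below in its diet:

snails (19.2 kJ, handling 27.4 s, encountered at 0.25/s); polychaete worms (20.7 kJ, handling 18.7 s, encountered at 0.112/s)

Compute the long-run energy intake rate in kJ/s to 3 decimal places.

0.716 kJ/s

R = Σλ_iE_i / (1 + Σλ_ih_i)
Numerator: 0.25×19.2 + 0.112×20.7 = 7.118
Denominator: 1 + 0.25×27.4 + 0.112×18.7 = 9.944
R = 7.118/9.944 = 0.7158 kJ/s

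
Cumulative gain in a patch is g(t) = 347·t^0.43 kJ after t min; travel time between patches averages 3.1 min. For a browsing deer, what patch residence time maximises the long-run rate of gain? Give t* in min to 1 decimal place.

By the marginal value theorem, leave when the instantaneous gain rate g'(t) equals the habitat-wide average g(t)/(T + t).
g'(t) = 0.43·347·t^-0.57. Setting 0.43·347·t^-0.57 = 347·t^0.43/(3.1+t) gives 0.43(3.1+t) = t, so 0.57·t = 0.43×3.1.
t* = 0.43×3.1/0.57 = 2.339 min.

2.3 min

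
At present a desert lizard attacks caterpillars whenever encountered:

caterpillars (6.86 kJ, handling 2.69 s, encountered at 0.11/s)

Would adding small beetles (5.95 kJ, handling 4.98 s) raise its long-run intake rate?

On caterpillars alone, R = ΣλE/(1+Σλh) = 0.7546/1.296 = 0.5823 kJ/s.
Profitability of small beetles: 5.95/4.98 = 1.195 kJ/s.
Since 1.195 > R, including small beetles increases the long-run rate.

Yes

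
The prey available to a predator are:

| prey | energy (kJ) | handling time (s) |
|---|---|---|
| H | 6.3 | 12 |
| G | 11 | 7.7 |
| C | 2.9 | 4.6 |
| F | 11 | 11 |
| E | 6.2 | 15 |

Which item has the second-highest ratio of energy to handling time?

F

In descending order of E/h:
G: 11/7.7 = 1.43 kJ/s
F: 11/11 = 1 kJ/s
C: 2.9/4.6 = 0.63 kJ/s
H: 6.3/12 = 0.525 kJ/s
E: 6.2/15 = 0.413 kJ/s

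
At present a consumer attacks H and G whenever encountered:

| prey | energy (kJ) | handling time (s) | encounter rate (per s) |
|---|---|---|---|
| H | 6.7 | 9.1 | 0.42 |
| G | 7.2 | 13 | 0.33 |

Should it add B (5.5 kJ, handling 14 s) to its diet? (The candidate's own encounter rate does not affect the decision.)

No

Intake rate on the current diet: R = (0.42×6.7 + 0.33×7.2) / (1 + 0.42×9.1 + 0.33×13) = 5.19/9.112 = 0.5696 kJ/s.
Profitability of B: 5.5/14 = 0.3929 kJ/s.
0.3929 < 0.5696, so adding B would lower the average — exclude it.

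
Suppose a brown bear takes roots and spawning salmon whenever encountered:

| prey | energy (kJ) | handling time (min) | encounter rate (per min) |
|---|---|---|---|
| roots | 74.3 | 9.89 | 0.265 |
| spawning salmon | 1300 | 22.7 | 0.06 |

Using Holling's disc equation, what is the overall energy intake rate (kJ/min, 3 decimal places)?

R = Σλ_iE_i / (1 + Σλ_ih_i)
Numerator: 0.265×74.3 + 0.06×1300 = 97.69
Denominator: 1 + 0.265×9.89 + 0.06×22.7 = 4.983
R = 97.69/4.983 = 19.61 kJ/min

19.605 kJ/min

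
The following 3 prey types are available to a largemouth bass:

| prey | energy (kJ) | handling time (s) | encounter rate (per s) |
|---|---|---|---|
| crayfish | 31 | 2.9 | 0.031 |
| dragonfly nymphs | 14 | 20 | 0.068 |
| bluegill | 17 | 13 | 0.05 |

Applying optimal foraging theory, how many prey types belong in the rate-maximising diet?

Rank by E/h (kJ/s): crayfish 10.7, bluegill 1.31, dragonfly nymphs 0.7. Include each in turn until the next type's E/h falls below the running intake rate.
Rate on top 1: 0.8817. bluegill: 1.31 > 0.8817 → include.
Rate on top 2: 1.041. dragonfly nymphs: 0.7 < 1.041 → exclude; stop.
Optimal diet: crayfish, bluegill — 2 of 3 types.

2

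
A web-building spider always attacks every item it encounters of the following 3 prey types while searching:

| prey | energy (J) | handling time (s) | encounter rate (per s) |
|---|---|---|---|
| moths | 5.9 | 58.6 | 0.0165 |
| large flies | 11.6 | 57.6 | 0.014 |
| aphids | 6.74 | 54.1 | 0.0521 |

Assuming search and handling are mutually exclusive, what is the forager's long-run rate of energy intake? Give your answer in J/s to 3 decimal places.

R = Σλ_iE_i / (1 + Σλ_ih_i)
Numerator: 0.0165×5.9 + 0.014×11.6 + 0.0521×6.74 = 0.6109
Denominator: 1 + 0.0165×58.6 + 0.014×57.6 + 0.0521×54.1 = 5.592
R = 0.6109/5.592 = 0.1092 J/s

0.109 J/s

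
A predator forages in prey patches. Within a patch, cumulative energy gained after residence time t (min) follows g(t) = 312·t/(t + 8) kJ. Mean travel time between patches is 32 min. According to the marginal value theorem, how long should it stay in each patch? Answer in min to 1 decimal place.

16.0 min

Maximise g(t)/(T+t): set derivative to zero → g'(t)(T+t) = g(t).
g'(t) = 312·8/(t + 8)². Setting 312·8/(t+8)² = 312t/[(t+8)(32+t)] gives 8(32+t) = t(t+8), so t² = 8×32 = 256.
t* = √256 = 16 min.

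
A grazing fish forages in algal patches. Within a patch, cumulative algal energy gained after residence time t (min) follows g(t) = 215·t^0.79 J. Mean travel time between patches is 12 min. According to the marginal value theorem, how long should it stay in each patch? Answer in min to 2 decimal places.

By the marginal value theorem, leave when the instantaneous gain rate g'(t) equals the habitat-wide average g(t)/(T + t).
g'(t) = 0.79·215·t^-0.21. Setting 0.79·215·t^-0.21 = 215·t^0.79/(12+t) gives 0.79(12+t) = t, so 0.21·t = 0.79×12.
t* = 0.79×12/0.21 = 45.14 min.

45.14 min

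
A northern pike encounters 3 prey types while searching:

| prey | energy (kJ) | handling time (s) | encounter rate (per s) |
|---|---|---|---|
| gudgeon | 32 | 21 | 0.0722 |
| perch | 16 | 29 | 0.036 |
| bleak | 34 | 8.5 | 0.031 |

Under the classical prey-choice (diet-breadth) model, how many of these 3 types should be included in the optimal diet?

E/h in descending order: bleak 4, gudgeon 1.52, perch 0.552 kJ/s. The optimal diet is the largest prefix of this list for which every included type satisfies E_i/h_i > R on the types above it.
Rate on top 1: 0.8342. gudgeon: 1.52 > 0.8342 → include.
Rate on top 2: 1.21. perch: 0.552 < 1.21 → exclude; stop.
Optimal diet: bleak, gudgeon — 2 of 3 types.

2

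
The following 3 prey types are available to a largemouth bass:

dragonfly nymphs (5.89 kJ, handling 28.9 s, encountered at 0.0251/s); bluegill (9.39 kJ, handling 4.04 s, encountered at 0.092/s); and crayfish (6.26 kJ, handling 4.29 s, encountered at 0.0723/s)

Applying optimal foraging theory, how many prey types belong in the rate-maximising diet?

2

Profitabilities (E/h, kJ/s): bluegill 2.32, crayfish 1.46, dragonfly nymphs 0.204. Add prey in this order while the next type's profitability exceeds the intake rate on those already taken.
Rate on top 1: 0.6298. crayfish: 1.46 > 0.6298 → include.
Rate on top 2: 0.7828. dragonfly nymphs: 0.204 < 0.7828 → exclude; stop.
Optimal diet: bluegill, crayfish — 2 of 3 types.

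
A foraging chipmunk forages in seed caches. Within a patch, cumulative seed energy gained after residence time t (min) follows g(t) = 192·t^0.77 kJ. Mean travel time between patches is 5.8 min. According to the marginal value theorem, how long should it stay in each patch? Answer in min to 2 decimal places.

By the marginal value theorem, leave when the instantaneous gain rate g'(t) equals the habitat-wide average g(t)/(T + t).
g'(t) = 0.77·192·t^-0.23. Setting 0.77·192·t^-0.23 = 192·t^0.77/(5.8+t) gives 0.77(5.8+t) = t, so 0.23·t = 0.77×5.8.
t* = 0.77×5.8/0.23 = 19.42 min.

19.42 min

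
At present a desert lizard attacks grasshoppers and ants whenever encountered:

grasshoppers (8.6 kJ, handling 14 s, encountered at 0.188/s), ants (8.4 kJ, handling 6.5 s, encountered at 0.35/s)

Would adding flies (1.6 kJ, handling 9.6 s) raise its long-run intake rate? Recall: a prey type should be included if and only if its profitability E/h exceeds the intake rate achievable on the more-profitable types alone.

No

Intake rate on the current diet: R = (0.188×8.6 + 0.35×8.4) / (1 + 0.188×14 + 0.35×6.5) = 4.557/5.907 = 0.7714 kJ/s.
Profitability of flies: 1.6/9.6 = 0.1667 kJ/s.
Since 0.1667 < R, time spent handling flies is better spent searching.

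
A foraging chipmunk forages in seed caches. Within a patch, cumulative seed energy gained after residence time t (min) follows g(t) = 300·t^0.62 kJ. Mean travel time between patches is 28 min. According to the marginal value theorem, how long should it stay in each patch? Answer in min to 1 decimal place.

45.7 min

Maximise g(t)/(T+t): set derivative to zero → g'(t)(T+t) = g(t).
g'(t) = 0.62·300·t^-0.38. Setting 0.62·300·t^-0.38 = 300·t^0.62/(28+t) gives 0.62(28+t) = t, so 0.38·t = 0.62×28.
t* = 0.62×28/0.38 = 45.68 min.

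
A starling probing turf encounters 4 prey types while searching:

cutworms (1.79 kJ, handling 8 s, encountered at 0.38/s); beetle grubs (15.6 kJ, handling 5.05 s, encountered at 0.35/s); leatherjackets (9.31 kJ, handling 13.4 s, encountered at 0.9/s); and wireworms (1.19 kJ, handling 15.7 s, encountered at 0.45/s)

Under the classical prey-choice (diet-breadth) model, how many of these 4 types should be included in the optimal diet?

E/h in descending order: beetle grubs 3.09, leatherjackets 0.695, cutworms 0.224, wireworms 0.0758 kJ/s. The optimal diet is the largest prefix of this list for which every included type satisfies E_i/h_i > R on the types above it.
Rate on top 1: 1.973. leatherjackets: 0.695 < 1.973 → exclude; stop.
Optimal diet: beetle grubs — 1 of 4 types.

1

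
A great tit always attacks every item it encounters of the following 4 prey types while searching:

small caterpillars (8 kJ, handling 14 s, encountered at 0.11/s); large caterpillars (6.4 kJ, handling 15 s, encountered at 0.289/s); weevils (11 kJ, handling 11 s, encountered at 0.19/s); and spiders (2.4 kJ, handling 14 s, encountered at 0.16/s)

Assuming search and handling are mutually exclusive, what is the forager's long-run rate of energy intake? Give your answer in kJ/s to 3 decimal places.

Energy encountered per unit search time: 0.11×8 + 0.289×6.4 + 0.19×11 + 0.16×2.4 = 5.204 kJ/s.
Handling time per unit search time: 0.11×14 + 0.289×15 + 0.19×11 + 0.16×14 = 10.21.
Rate = 5.204/(1 + 10.21) = 0.4644 kJ/s.

0.464 kJ/s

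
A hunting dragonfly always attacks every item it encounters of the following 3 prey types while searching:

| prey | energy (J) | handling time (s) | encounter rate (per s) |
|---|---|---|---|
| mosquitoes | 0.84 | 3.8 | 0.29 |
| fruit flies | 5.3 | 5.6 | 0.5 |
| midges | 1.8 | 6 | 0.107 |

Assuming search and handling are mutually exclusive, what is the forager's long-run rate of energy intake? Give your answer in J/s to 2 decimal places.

0.56 J/s

R = (0.29×0.84 + 0.5×5.3 + 0.107×1.8) / (1 + 0.29×3.8 + 0.5×5.6 + 0.107×6) = 3.086/5.544 = 0.5567 J/s.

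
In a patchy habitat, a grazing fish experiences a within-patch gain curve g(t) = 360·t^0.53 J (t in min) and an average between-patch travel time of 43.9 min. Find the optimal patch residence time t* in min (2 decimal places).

Optimal t* satisfies g'(t*) = g(t*)/(T + t*).
g'(t) = 0.53·360·t^-0.47. Setting 0.53·360·t^-0.47 = 360·t^0.53/(43.9+t) gives 0.53(43.9+t) = t, so 0.47·t = 0.53×43.9.
t* = 0.53×43.9/0.47 = 49.5 min.

49.50 min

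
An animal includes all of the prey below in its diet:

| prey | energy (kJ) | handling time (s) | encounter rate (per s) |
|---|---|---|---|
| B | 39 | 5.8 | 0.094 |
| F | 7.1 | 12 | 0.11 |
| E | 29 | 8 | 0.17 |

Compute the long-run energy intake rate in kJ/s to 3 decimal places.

R = Σλ_iE_i / (1 + Σλ_ih_i)
Numerator: 0.094×39 + 0.11×7.1 + 0.17×29 = 9.377
Denominator: 1 + 0.094×5.8 + 0.11×12 + 0.17×8 = 4.225
R = 9.377/4.225 = 2.219 kJ/s

2.219 kJ/s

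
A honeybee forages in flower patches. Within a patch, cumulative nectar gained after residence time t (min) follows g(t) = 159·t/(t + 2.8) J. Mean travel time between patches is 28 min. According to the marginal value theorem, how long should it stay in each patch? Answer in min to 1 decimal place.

Maximise g(t)/(T+t): set derivative to zero → g'(t)(T+t) = g(t).
g'(t) = 159·2.8/(t + 2.8)². Setting 159·2.8/(t+2.8)² = 159t/[(t+2.8)(28+t)] gives 2.8(28+t) = t(t+2.8), so t² = 2.8×28 = 78.4.
t* = √78.4 = 8.854 min.

8.9 min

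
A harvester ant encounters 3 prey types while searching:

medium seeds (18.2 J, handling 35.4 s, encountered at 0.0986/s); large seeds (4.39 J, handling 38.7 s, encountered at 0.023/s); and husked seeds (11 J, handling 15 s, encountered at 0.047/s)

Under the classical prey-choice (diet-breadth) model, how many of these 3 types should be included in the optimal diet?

2

E/h in descending order: husked seeds 0.733, medium seeds 0.514, large seeds 0.113 J/s. The optimal diet is the largest prefix of this list for which every included type satisfies E_i/h_i > R on the types above it.
Rate on top 1: 0.3032. medium seeds: 0.514 > 0.3032 → include.
Rate on top 2: 0.4449. large seeds: 0.113 < 0.4449 → exclude; stop.
Optimal diet: husked seeds, medium seeds — 2 of 3 types.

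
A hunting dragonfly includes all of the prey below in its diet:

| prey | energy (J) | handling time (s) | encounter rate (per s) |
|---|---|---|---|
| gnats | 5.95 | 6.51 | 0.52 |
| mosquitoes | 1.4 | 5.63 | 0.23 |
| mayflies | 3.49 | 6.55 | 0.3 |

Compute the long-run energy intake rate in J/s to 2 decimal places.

0.58 J/s

R = Σλ_iE_i / (1 + Σλ_ih_i)
Numerator: 0.52×5.95 + 0.23×1.4 + 0.3×3.49 = 4.463
Denominator: 1 + 0.52×6.51 + 0.23×5.63 + 0.3×6.55 = 7.645
R = 4.463/7.645 = 0.5838 J/s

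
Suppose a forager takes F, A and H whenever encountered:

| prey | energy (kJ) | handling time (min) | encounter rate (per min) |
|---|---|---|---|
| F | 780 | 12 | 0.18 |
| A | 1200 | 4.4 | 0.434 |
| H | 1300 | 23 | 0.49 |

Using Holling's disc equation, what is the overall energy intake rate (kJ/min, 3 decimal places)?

R = Σλ_iE_i / (1 + Σλ_ih_i)
Numerator: 0.18×780 + 0.434×1200 + 0.49×1300 = 1298
Denominator: 1 + 0.18×12 + 0.434×4.4 + 0.49×23 = 16.34
R = 1298/16.34 = 79.45 kJ/min

79.451 kJ/min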